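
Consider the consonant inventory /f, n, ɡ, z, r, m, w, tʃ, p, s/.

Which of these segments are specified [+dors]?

ɡ, w

The feature [dorsal] marks segments articulated with the tongue body. In this inventory /ɡ, w/ have that property, so they are [+dorsal]; /f, n, z, r, m, tʃ, p, s/ are [−dorsal].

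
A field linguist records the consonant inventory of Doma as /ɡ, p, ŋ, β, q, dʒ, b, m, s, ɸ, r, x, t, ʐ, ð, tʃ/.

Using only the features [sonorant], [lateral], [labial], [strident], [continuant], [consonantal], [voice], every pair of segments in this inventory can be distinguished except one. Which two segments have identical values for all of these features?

On the given features, /t/ and /q/ have an identical profile: [−sonorant], [−lateral], [−labial], [−strident], [−continuant], [+consonantal], [−voice]. No other two segments in the inventory coincide on all 7 features. (They do differ in [coronal] and [dorsal], which are not among the given features.)

t, q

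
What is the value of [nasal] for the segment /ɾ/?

/ɾ/ is the alveolar tap, hence [-nasal].

[-nasal]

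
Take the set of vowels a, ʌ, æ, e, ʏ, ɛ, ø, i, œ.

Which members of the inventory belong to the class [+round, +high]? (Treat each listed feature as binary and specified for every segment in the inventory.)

ʏ

Checking each segment against [+round], [+high]: /ʏ/ (high front rounded lax vowel) satisfies every feature; every other segment in the inventory fails at least one.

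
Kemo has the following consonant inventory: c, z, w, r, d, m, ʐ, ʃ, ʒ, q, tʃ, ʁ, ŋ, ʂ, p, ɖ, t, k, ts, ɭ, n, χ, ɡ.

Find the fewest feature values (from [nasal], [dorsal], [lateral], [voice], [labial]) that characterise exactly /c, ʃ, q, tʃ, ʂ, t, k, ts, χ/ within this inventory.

Every target segment is [−voice], [−labial]; each remaining inventory member fails at least one of these. Each conjunct is needed — [−labial] alone would also admit /z, r, d, ʐ, …/; [−voice] alone would also admit /p/ — and no other single listed feature has exactly this extension, so two is the minimum.

[−voice, −labial]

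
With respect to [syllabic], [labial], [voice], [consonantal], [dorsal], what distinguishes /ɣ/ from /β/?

[labial], [dorsal]

The two segments share [−syllabic], [+voice], [+consonantal]. The only features from the list on which they differ: /ɣ/ is [−labial] while /β/ is [+labial]; /ɣ/ is [+dorsal] while /β/ is [−dorsal].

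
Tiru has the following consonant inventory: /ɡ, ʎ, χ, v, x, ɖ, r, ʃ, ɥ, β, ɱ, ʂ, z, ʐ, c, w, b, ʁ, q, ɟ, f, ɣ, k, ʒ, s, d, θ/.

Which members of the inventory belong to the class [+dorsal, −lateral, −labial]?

Eliminate segments failing any feature: /ʎ/ is [+lateral]; /v, ɖ, r, ʃ, β, ɱ, ʂ, z, ʐ, b, f, ʒ, s, d, θ/ are [−dorsal]; /ɥ, w/ are [+labial]. The remaining /ɡ, χ, x, c, ʁ, q, ɟ, ɣ, k/ satisfy [+dorsal], [−lateral], [−labial].

ɡ, χ, x, c, ʁ, q, ɟ, ɣ, k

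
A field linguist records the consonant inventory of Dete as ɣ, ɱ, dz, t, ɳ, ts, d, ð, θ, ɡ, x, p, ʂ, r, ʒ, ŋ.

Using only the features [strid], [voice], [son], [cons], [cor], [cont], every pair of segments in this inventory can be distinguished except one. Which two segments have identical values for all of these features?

On the given features, /ɱ/ and /ŋ/ have an identical profile: [-strident], [+voice], [+sonorant], [+consonantal], [-coronal], [-continuant]. No other two segments in the inventory coincide on all 6 features. (They do differ in [labial] and [dorsal], which are not among the given features.)

ɱ, ŋ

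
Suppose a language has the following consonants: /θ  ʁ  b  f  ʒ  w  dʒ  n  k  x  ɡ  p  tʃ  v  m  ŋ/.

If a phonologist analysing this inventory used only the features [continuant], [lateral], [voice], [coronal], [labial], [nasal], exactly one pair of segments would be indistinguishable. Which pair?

On the given features, /w/ and /v/ have an identical profile: [+continuant], [-lateral], [+voice], [-coronal], [+labial], [-nasal]. No other two segments in the inventory coincide on all 6 features. (They do differ in [sonorant], [round] and [dorsal], which are not among the given features.)

w, v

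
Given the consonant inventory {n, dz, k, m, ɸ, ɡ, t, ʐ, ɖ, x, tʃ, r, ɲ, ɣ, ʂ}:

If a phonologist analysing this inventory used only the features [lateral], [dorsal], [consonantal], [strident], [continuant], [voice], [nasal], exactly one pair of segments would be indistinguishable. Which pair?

Both /n/ and /m/ are [-lateral], [-dorsal], [+consonantal], [-strident], [-continuant], [+voice], [+nasal]. Since the list omits [labial] and [coronal] — which do distinguish the alveolar nasal from the bilabial nasal — this pair collapses; all other pairs remain distinct.

n, m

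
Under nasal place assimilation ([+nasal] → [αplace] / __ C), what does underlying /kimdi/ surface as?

[kindi]

The only nasal preceding a consonant is /m/ before /d/. /d/ is [+coronal], so /m/ → /n/, giving [kindi].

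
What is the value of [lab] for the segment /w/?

/w/ is the labial-velar glide. The feature [labial] marks segments articulated with one or both lips; /w/ has this property, so it is [+labial].

[+labial]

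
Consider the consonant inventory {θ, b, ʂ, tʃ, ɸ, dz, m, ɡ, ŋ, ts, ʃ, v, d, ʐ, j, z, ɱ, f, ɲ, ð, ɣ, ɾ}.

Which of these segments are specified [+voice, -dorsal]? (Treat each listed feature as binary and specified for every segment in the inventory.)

Checking each segment against [+voice], [-dorsal]: /b/ (voiced bilabial stop), /dz/ (voiced alveolar affricate), /m/ (bilabial nasal), /v/ (voiced labiodental fricative), /d/ (voiced alveolar stop), /ʐ/ (voiced retroflex fricative), among others, satisfy every feature; every other segment in the inventory fails at least one.

b, dz, m, v, d, ʐ, z, ɱ, ð, ɾ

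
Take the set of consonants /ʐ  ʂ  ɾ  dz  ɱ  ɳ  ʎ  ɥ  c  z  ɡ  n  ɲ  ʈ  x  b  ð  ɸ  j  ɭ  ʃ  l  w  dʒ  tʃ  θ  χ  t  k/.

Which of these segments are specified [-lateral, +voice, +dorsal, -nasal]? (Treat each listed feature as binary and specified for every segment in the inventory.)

ɥ, ɡ, j, w

Eliminate segments failing any feature: /ʐ, ɾ, dz, ɱ, ɳ, z, n, b, ð, dʒ/ are [-dorsal]; /ʂ, c, ʈ, x, ɸ, ʃ, tʃ, θ, χ, t, k/ are [-voice]; /ʎ, ɭ, l/ are [+lateral]; /ɲ/ is [+nasal]. The remaining /ɥ, ɡ, j, w/ satisfy [-lateral], [+voice], [+dorsal], [-nasal].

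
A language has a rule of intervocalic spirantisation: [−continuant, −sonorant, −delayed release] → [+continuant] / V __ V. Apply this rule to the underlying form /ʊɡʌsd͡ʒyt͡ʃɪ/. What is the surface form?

[ʊɣʌsd͡ʒyt͡ʃɪ]

The only segment in the rule's environment that also matches [−continuant, −sonorant, −delayed release] is /ɡ/. Applying [+continuant] turns the voiced velar stop into /ɣ/ (voiced velar fricative), giving [ʊɣʌsd͡ʒyt͡ʃɪ].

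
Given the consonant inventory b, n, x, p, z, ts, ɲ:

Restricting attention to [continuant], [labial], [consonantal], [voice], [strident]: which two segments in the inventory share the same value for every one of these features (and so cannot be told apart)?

n, ɲ

/n/ (alveolar nasal) and /ɲ/ (palatal nasal) are both [-continuant], [-labial], [+consonantal], [+voice], [-strident], so none of the listed features separates them. (They do differ in [dorsal], which is not among the given features.) Every other pair in the inventory differs on at least one listed feature.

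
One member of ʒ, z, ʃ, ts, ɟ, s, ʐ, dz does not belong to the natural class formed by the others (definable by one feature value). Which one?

The remaining segments after removing /ɟ/ share [+strident]; /ɟ/ (voiced palatal stop) is [−strident]. For every other candidate removal, the leftover set fails to share any single feature value that the removed segment lacks.

ɟ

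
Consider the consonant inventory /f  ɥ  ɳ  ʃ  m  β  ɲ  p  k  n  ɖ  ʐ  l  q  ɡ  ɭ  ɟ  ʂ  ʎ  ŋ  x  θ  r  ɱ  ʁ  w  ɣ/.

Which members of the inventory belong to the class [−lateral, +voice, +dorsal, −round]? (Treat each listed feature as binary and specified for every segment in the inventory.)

Checking each segment against [−lateral], [+voice], [+dorsal], [−round]: /ɲ/ (palatal nasal), /ɡ/ (voiced velar stop), /ɟ/ (voiced palatal stop), /ŋ/ (velar nasal), /ʁ/ (voiced uvular fricative), /ɣ/ (voiced velar fricative) satisfy every feature; every other segment in the inventory fails at least one.

ɲ, ɡ, ɟ, ŋ, ʁ, ɣ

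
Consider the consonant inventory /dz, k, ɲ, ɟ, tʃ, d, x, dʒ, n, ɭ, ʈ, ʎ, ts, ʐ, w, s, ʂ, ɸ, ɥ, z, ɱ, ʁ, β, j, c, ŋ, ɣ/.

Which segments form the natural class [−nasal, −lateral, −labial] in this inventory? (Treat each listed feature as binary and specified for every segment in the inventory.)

dz, k, ɟ, tʃ, d, x, dʒ, ʈ, ts, ʐ, s, ʂ, z, ʁ, j, c, ɣ

Eliminate segments failing any feature: /ɲ, n, ɱ, ŋ/ are [+nasal]; /ɭ, ʎ/ are [+lateral]; /w, ɸ, ɥ, β/ are [+labial]. The remaining /dz, k, ɟ, tʃ, d, x, dʒ, ʈ, ts, ʐ, s, ʂ, z, ʁ, j, c, ɣ/ satisfy [−nasal], [−lateral], [−labial].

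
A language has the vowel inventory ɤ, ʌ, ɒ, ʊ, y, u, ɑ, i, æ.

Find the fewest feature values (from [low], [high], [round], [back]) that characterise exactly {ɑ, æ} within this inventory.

[+low, −round]

Every target segment is [+low], [−round]; each remaining inventory member fails at least one of these. Each conjunct is needed — [−round] alone would also admit /ɤ, ʌ, i/; [+low] alone would also admit /ɒ/ — and no other single listed feature has exactly this extension, so two is the minimum.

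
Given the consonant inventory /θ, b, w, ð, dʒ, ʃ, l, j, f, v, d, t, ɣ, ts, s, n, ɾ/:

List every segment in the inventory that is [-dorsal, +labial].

Eliminate segments failing any feature: /θ, ð, dʒ, ʃ, l, d, t, ts, s, n, ɾ/ are [-labial]; /w, j, ɣ/ are [+dorsal]. The remaining /b, f, v/ satisfy [-dorsal], [+labial].

b, f, v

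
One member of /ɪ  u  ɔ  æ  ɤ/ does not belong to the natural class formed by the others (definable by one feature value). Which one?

æ

[low] groups all but one: /u, ɪ, ɤ, ɔ/ share [−low] while /æ/ (low front unrounded vowel) alone is [+low]. Removing any other segment would not leave a single-feature class that excludes it.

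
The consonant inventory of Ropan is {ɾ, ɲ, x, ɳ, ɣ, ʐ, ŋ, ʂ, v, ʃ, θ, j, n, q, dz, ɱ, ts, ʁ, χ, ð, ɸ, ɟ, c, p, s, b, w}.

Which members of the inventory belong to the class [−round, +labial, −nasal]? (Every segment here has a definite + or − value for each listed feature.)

v, ɸ, p, b

Eliminate segments failing any feature: /ɾ, ɲ, x, ɳ, ɣ, ʐ, ŋ, ʂ, ʃ, θ, j, n, q, dz, ts, ʁ, χ, ð, ɟ, c, s/ are [−labial]; /ɱ/ is [+nasal]; /w/ is [+round]. The remaining /v, ɸ, p, b/ satisfy [−round], [+labial], [−nasal].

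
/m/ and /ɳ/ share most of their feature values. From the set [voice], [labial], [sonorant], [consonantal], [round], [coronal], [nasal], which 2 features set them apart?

/m/ (bilabial nasal) and /ɳ/ (retroflex nasal) agree on [+voice], [+sonorant], [+consonantal], [−round], [+nasal]. They differ on [labial] (/m/ [+], /ɳ/ [−]), [coronal] (/m/ [−], /ɳ/ [+]).

[labial], [coronal]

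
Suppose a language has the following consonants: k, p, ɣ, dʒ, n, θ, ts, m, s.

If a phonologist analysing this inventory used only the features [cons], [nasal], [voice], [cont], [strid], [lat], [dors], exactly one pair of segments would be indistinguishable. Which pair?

m, n

/m/ (bilabial nasal) and /n/ (alveolar nasal) are both [+consonantal], [+nasal], [+voice], [−continuant], [−strident], [−lateral], [−dorsal], so none of the listed features separates them. (They do differ in [labial] and [coronal], which are not among the given features.) Every other pair in the inventory differs on at least one listed feature.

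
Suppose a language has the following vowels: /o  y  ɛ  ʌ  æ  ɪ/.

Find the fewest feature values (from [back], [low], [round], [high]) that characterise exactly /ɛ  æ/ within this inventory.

[-high, -back]

The class [-high], [-back] has exactly /ɛ, æ/ as its extension in this inventory. No smaller conjunction from the listed features achieves this: [-back] alone would also admit /y, ɪ/; [-high] alone would also admit /o, ʌ/; and checking the remaining single features turns up none with this extension.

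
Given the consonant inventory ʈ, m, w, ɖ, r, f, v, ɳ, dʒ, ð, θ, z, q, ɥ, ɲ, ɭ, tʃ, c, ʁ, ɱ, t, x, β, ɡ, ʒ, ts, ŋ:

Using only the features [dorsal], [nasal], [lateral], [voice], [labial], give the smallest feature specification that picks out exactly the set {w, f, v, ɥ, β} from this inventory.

[−nasal, +labial]

The class [−nasal], [+labial] has exactly /w, f, v, ɥ, β/ as its extension in this inventory. No smaller conjunction from the listed features achieves this: [+labial] alone would also admit /m, ɱ/; [−nasal] alone would also admit /ʈ, ɖ, r, dʒ, …/; and checking the remaining single features turns up none with this extension.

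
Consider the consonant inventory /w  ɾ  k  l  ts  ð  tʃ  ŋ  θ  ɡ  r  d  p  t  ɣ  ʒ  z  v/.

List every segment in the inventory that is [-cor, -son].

The [-coronal] segments are /w, k, ŋ, ɡ, p, ɣ, v/.
Among these, [-sonorant] leaves /k, ɡ, p, ɣ, v/.

k, ɡ, p, ɣ, v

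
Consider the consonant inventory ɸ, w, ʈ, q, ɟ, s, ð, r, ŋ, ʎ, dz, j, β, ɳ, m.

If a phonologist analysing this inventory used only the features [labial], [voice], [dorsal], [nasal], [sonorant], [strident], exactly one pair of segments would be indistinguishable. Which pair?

/ʎ/ (palatal lateral approximant) and /j/ (palatal glide) are both [−labial], [+voice], [+dorsal], [−nasal], [+sonorant], [−strident], so none of the listed features separates them. (They do differ in [lateral], which is not among the given features.) Every other pair in the inventory differs on at least one listed feature.

ʎ, j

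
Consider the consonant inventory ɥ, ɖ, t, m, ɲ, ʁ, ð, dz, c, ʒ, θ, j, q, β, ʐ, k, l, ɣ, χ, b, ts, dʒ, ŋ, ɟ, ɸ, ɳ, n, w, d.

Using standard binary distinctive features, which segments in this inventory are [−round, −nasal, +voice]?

ɖ, ʁ, ð, dz, ʒ, j, β, ʐ, l, ɣ, b, dʒ, ɟ, d

Eliminate segments failing any feature: /ɥ, w/ are [+round]; /t, c, θ, q, k, χ, ts, ɸ/ are [−voice]; /m, ɲ, ŋ, ɳ, n/ are [+nasal]. The remaining /ɖ, ʁ, ð, dz, ʒ, j, β, ʐ, l, ɣ, b, dʒ, ɟ, d/ satisfy [−round], [−nasal], [+voice].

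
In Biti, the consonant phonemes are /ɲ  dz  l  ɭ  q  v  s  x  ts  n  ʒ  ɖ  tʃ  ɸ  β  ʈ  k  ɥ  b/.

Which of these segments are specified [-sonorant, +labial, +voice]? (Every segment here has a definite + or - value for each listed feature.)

v, β, b

First, the [-sonorant] segments are /dz, q, v, s, x, ts, ʒ, ɖ, tʃ, ɸ, β, ʈ, k, b/.
Among these, [+labial] gives /v, ɸ, β, b/.
Within that set, [+voice] leaves /v, β, b/.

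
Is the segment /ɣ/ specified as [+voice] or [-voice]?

/ɣ/ is the voiced velar fricative, hence [+voice].

[+voice]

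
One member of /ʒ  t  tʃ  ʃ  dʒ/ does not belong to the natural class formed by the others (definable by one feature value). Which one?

t

[distributed] (equivalently [strident], [anterior]) groups all but one: /ʒ, dʒ, tʃ, ʃ/ share [+distributed] while /t/ (voiceless alveolar stop) alone is [-distributed]. Removing any other segment would not leave a single-feature class that excludes it.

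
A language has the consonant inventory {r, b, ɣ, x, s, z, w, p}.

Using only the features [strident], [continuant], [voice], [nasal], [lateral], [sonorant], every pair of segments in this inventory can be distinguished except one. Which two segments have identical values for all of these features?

On the given features, /r/ and /w/ have an identical profile: [−strident], [+continuant], [+voice], [−nasal], [−lateral], [+sonorant]. No other two segments in the inventory coincide on all 6 features. (They do differ in [labial], [round], [coronal] and [dorsal], which are not among the given features.)

r, w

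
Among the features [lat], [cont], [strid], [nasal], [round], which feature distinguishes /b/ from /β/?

/b/ is the voiced bilabial stop and /β/ is the voiced bilabial fricative. Both are [−lateral], [−strident], [−nasal], [−round]. /b/ is [−continuant] while /β/ is [+continuant], so the distinguishing feature is [continuant].

[continuant]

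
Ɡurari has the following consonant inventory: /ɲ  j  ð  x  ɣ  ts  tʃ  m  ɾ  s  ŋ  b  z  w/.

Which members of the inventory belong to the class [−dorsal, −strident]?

Eliminate segments failing any feature: /ɲ, j, x, ɣ, ŋ, w/ are [+dorsal]; /ts, tʃ, s, z/ are [+strident]. The remaining /ð, m, ɾ, b/ satisfy [−dorsal], [−strident].

ð, m, ɾ, b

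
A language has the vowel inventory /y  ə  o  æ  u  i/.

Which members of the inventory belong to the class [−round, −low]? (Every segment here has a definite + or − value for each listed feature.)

First, the [−round] segments are /ə, æ, i/.
Then [−low] leaves /ə, i/.

ə, i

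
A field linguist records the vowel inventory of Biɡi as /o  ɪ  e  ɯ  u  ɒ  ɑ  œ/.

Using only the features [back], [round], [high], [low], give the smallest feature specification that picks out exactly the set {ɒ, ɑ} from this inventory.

[+low]

/ɒ, ɑ/ are exactly the [+low] segments in the inventory, so a single feature suffices.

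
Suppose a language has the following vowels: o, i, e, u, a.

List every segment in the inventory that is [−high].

The [−high] segments here are /o, e, a/; the remaining /i, u/ are [+high].

o, e, a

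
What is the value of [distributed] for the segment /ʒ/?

[+distributed]

As the voiced postalveolar fricative, /ʒ/ is [+distributed].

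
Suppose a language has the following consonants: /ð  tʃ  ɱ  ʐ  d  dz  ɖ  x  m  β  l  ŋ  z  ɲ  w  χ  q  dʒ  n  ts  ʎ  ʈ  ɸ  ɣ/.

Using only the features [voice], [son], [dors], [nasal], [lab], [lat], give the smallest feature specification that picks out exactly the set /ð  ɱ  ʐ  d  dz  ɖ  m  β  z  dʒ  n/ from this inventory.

[+voice, −lat, −dors]

Every target segment is [+voice], [−lateral], [−dorsal]; each remaining inventory member fails at least one of these. Each conjunct is needed — [−lateral, −dorsal] alone would also admit /tʃ, ts, ʈ, ɸ/; [+voice, −dorsal] alone would also admit /l/; [+voice, −lateral] alone would also admit /ŋ, ɲ, w, ɣ/ — and no other combination of two listed features has exactly this extension, so three is the minimum.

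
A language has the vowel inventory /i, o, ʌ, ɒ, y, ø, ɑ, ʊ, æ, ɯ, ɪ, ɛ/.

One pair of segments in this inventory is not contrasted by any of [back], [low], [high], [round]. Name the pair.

ɪ, i

On the given features, /ɪ/ and /i/ have an identical profile: [−back], [−low], [+high], [−round]. No other two segments in the inventory coincide on all 4 features. (They do differ in [tense], which is not among the given features.)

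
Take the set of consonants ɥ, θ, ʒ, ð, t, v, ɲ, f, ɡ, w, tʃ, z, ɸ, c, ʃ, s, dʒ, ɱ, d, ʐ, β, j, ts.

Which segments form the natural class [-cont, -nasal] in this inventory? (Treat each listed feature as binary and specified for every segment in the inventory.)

Checking each segment against [-continuant], [-nasal]: /t/ (voiceless alveolar stop), /ɡ/ (voiced velar stop), /tʃ/ (voiceless postalveolar affricate), /c/ (voiceless palatal stop), /dʒ/ (voiced postalveolar affricate), /d/ (voiced alveolar stop), among others, satisfy every feature; every other segment in the inventory fails at least one.

t, ɡ, tʃ, c, dʒ, d, ts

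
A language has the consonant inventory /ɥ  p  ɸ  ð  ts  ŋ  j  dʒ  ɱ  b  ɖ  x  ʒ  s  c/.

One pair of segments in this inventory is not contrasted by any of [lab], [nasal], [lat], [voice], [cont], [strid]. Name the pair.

j, ð

/j/ (palatal glide) and /ð/ (voiced dental fricative) are both [−labial], [−nasal], [−lateral], [+voice], [+continuant], [−strident], so none of the listed features separates them. (They do differ in [sonorant] and [dorsal], which are not among the given features.) Every other pair in the inventory differs on at least one listed feature.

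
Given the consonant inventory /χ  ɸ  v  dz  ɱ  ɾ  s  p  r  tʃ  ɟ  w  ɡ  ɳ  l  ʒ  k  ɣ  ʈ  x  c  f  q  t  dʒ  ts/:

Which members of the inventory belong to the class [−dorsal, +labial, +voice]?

v, ɱ

The [−dorsal] segments are /ɸ, v, dz, ɱ, ɾ, s, p, r, tʃ, ɳ, l, ʒ, ʈ, f, t, dʒ, ts/.
Of those, [+labial] gives /ɸ, v, ɱ, p, f/.
Of those, [+voice] leaves /v, ɱ/.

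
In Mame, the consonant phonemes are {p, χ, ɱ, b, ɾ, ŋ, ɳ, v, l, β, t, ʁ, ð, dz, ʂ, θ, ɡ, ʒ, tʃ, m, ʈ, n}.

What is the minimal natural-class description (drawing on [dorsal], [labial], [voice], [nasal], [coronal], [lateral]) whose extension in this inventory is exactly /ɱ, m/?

The class [+nasal], [+labial] has exactly /ɱ, m/ as its extension in this inventory. No smaller conjunction from the listed features achieves this: [+labial] alone would also admit /p, b, v, β/; [+nasal] alone would also admit /ŋ, ɳ, n/; and checking the remaining single features turns up none with this extension.

[+nasal, +labial]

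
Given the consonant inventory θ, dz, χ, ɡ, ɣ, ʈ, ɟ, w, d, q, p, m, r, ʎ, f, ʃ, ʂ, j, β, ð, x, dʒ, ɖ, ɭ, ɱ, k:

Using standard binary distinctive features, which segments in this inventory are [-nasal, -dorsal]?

θ, dz, ʈ, d, p, r, f, ʃ, ʂ, β, ð, dʒ, ɖ, ɭ

Checking each segment against [-nasal], [-dorsal]: /θ/ (voiceless dental fricative), /dz/ (voiced alveolar affricate), /ʈ/ (voiceless retroflex stop), /d/ (voiced alveolar stop), /p/ (voiceless bilabial stop), /r/ (alveolar trill), among others, satisfy every feature; every other segment in the inventory fails at least one.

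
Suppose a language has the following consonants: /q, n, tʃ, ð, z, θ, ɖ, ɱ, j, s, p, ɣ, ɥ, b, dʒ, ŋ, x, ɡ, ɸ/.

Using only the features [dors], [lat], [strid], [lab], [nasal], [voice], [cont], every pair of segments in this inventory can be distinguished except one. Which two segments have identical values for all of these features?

Both /j/ and /ɣ/ are [+dorsal], [-lateral], [-strident], [-labial], [-nasal], [+voice], [+continuant]. Since the list omits [sonorant] and [back] — which do distinguish the palatal glide from the voiced velar fricative — this pair collapses; all other pairs remain distinct.

j, ɣ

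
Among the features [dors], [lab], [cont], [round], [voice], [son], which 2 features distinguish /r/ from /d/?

[sonorant], [continuant]

/r/ is the alveolar trill and /d/ is the voiced alveolar stop. Both are [−dorsal], [−labial], [−round], [+voice]. /r/ is [+sonorant] while /d/ is [−sonorant]; /r/ is [+continuant] while /d/ is [−continuant], so the distinguishing features are [sonorant], [continuant].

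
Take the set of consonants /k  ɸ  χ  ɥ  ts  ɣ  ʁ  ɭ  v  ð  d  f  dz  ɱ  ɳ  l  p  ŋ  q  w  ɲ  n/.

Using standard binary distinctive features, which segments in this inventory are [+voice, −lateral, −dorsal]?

v, ð, d, dz, ɱ, ɳ, n

Among the inventory, the [+voice] segments are /ɥ, ɣ, ʁ, ɭ, v, ð, d, dz, ɱ, ɳ, l, ŋ, w, ɲ, n/.
Then [−lateral] gives /ɥ, ɣ, ʁ, v, ð, d, dz, ɱ, ɳ, ŋ, w, ɲ, n/.
Then [−dorsal] leaves /v, ð, d, dz, ɱ, ɳ, n/.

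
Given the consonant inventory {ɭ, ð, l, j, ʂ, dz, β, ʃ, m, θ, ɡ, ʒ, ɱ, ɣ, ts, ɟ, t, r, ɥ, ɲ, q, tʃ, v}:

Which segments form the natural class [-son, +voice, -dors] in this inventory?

ð, dz, β, ʒ, v

Among the inventory, the [-sonorant] segments are /ð, ʂ, dz, β, ʃ, θ, ɡ, ʒ, ɣ, ts, ɟ, t, q, tʃ, v/.
Within that set, [+voice] gives /ð, dz, β, ɡ, ʒ, ɣ, ɟ, v/.
Of those, [-dorsal] leaves /ð, dz, β, ʒ, v/.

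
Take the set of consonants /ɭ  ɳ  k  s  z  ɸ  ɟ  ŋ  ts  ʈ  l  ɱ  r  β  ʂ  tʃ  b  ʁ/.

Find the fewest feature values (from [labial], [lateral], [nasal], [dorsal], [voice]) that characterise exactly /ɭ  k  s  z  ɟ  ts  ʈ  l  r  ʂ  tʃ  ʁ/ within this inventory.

The class [−nasal], [−labial] has exactly /ɭ, k, s, z, ɟ, ts, ʈ, l, r, ʂ, tʃ, ʁ/ as its extension in this inventory. No smaller conjunction from the listed features achieves this: [−labial] alone would also admit /ɳ, ŋ/; [−nasal] alone would also admit /ɸ, β, b/; and checking the remaining single features turns up none with this extension.

[−nasal, −labial]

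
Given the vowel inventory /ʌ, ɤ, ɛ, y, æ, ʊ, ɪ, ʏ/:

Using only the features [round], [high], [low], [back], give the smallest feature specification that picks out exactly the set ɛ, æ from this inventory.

[−high, −back]

The class [−high], [−back] has exactly /ɛ, æ/ as its extension in this inventory. No smaller conjunction from the listed features achieves this: [−back] alone would also admit /y, ɪ, ʏ/; [−high] alone would also admit /ʌ, ɤ/; and checking the remaining single features turns up none with this extension.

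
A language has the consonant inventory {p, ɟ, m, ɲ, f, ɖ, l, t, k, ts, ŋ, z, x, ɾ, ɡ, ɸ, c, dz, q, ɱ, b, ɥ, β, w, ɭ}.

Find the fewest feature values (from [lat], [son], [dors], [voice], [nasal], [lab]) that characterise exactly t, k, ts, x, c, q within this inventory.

The class [-voice], [-labial] has exactly /t, k, ts, x, c, q/ as its extension in this inventory. No smaller conjunction from the listed features achieves this: [-labial] alone would also admit /ɟ, ɲ, ɖ, l, …/; [-voice] alone would also admit /p, f, ɸ/; and checking the remaining single features turns up none with this extension.

[-voice, -lab]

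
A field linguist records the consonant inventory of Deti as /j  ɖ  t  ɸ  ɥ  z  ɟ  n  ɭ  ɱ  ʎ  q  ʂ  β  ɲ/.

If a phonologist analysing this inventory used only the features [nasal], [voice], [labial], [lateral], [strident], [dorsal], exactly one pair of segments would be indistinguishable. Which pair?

ɟ, j

/ɟ/ (voiced palatal stop) and /j/ (palatal glide) are both [−nasal], [+voice], [−labial], [−lateral], [−strident], [+dorsal], so none of the listed features separates them. (They do differ in [sonorant] and [continuant], which are not among the given features.) Every other pair in the inventory differs on at least one listed feature.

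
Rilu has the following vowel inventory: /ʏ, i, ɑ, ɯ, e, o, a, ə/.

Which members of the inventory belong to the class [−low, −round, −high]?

e, ə

Among the inventory, the [−low] segments are /ʏ, i, ɯ, e, o, ə/.
Among these, [−round] gives /i, ɯ, e, ə/.
Intersecting with [−high] leaves /e, ə/.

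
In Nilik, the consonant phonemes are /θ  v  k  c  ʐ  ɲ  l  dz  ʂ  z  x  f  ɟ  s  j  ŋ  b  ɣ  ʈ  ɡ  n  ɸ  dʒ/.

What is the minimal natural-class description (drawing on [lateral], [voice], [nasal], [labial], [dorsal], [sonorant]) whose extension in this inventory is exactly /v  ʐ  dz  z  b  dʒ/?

[-sonorant, +voice, -dorsal]

The class [-sonorant], [+voice], [-dorsal] has exactly /v, ʐ, dz, z, b, dʒ/ as its extension in this inventory. No smaller conjunction from the listed features achieves this: [+voice, -dorsal] alone would also admit /l, n/; [-sonorant, -dorsal] alone would also admit /θ, ʂ, f, s, …/; [-sonorant, +voice] alone would also admit /ɟ, ɣ, ɡ/; and checking the remaining two-feature bundles turns up none with this extension.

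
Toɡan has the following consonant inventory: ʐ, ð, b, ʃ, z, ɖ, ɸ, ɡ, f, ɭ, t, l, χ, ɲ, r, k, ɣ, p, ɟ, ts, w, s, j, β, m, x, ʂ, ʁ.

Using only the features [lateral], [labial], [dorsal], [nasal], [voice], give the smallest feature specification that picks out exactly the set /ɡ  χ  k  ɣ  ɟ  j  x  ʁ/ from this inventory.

[−nasal, −labial, +dorsal]

/ɡ, χ, k, ɣ, ɟ, j, x, ʁ/ are all [−nasal], [−labial], [+dorsal], and no other segment in the inventory matches all three values. Dropping any one of them over-generates: [−labial, +dorsal] alone would also admit /ɲ/; [−nasal, +dorsal] alone would also admit /w/; [−nasal, −labial] alone would also admit /ʐ, ð, ʃ, z, …/. No other combination of two listed features picks out exactly this set either, so fewer than three features will not do.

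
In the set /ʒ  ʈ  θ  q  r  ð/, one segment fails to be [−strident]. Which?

ʒ

/q, θ, r, ʈ, ð/ are all [−strident]; /ʒ/ (voiced postalveolar fricative) is [+strident].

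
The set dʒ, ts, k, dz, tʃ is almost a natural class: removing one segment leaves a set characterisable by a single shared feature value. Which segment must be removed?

k

/dz, dʒ, tʃ, ts/ are all [+delayed release], but /k/ (voiceless velar stop) is [−delayed release]. No other single segment can be removed to leave a set sharing one feature value that the removed segment lacks, so /k/ is the odd one out.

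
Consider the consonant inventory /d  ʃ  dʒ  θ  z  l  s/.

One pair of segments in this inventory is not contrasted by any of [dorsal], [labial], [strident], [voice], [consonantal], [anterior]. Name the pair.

d, l

/d/ (voiced alveolar stop) and /l/ (alveolar lateral approximant) are both [-dorsal], [-labial], [-strident], [+voice], [+consonantal], [+anterior], so none of the listed features separates them. (They do differ in [sonorant] and [lateral], which are not among the given features.) Every other pair in the inventory differs on at least one listed feature.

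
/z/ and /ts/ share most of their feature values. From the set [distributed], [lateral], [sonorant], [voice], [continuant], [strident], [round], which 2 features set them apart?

[voice], [continuant]

/z/ is the voiced alveolar fricative and /ts/ is the voiceless alveolar affricate. Both are [-distributed], [-lateral], [-sonorant], [+strident], [-round]. /z/ is [+voice] while /ts/ is [-voice]; /z/ is [+continuant] while /ts/ is [-continuant], so the distinguishing features are [voice], [continuant].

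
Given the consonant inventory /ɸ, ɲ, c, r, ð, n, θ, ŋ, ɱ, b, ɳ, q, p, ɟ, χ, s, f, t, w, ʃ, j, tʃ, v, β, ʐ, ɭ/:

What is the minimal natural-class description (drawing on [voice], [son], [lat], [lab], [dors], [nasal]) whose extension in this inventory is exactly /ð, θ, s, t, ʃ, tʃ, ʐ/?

[−son, −lab, −dors]

Every target segment is [−sonorant], [−labial], [−dorsal]; each remaining inventory member fails at least one of these. Each conjunct is needed — [−labial, −dorsal] alone would also admit /r, n, ɳ, ɭ/; [−sonorant, −dorsal] alone would also admit /ɸ, b, p, f, …/; [−sonorant, −labial] alone would also admit /c, q, ɟ, χ/ — and no other combination of two listed features has exactly this extension, so three is the minimum.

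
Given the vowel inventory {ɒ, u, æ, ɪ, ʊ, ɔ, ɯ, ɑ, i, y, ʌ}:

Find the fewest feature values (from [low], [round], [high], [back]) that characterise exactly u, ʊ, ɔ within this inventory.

[-low, +back, +round]

Every target segment is [-low], [+back], [+round]; each remaining inventory member fails at least one of these. Each conjunct is needed — [+back, +round] alone would also admit /ɒ/; [-low, +round] alone would also admit /y/; [-low, +back] alone would also admit /ɯ, ʌ/ — and no other combination of two listed features has exactly this extension, so three is the minimum.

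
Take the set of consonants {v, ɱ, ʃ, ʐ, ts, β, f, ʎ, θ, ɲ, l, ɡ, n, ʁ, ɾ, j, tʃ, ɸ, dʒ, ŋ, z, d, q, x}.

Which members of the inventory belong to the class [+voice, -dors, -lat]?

v, ɱ, ʐ, β, n, ɾ, dʒ, z, d

Among the inventory, the [+voice] segments are /v, ɱ, ʐ, β, ʎ, ɲ, l, ɡ, n, ʁ, ɾ, j, dʒ, ŋ, z, d/.
Within that set, [-dorsal] gives /v, ɱ, ʐ, β, l, n, ɾ, dʒ, z, d/.
Then [-lateral] leaves /v, ɱ, ʐ, β, n, ɾ, dʒ, z, d/.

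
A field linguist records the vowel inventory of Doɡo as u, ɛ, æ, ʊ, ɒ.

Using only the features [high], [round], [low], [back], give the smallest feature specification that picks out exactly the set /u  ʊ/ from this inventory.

[+high]

Every target segment is [+high] and no other inventory member is, so one feature is enough.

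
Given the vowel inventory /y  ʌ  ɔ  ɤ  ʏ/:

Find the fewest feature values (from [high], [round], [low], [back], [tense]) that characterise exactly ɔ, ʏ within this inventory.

Every target segment is [+round], [−tense]; each remaining inventory member fails at least one of these. Each conjunct is needed — [−tense] alone would also admit /ʌ/; [+round] alone would also admit /y/ — and no other single listed feature has exactly this extension, so two is the minimum.

[+round, −tense]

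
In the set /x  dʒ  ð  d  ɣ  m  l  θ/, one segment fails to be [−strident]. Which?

dʒ

/m, ð, θ, l, x, ɣ, d/ are all [−strident]; /dʒ/ (voiced postalveolar affricate) is [+strident].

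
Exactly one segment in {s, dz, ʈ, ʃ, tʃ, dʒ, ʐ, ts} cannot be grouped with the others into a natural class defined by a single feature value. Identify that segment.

The remaining segments after removing /ʈ/ share [+strident]; /ʈ/ (voiceless retroflex stop) is [-strident]. For every other candidate removal, the leftover set fails to share any single feature value that the removed segment lacks.

ʈ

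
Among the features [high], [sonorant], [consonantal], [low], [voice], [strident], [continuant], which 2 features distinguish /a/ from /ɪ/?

[high], [low]

/a/ (low unrounded vowel) and /ɪ/ (high front unrounded lax vowel) agree on [+sonorant], [-consonantal], [+voice], [-strident], [+continuant]. They differ on [high] (/a/ [-], /ɪ/ [+]), [low] (/a/ [+], /ɪ/ [-]).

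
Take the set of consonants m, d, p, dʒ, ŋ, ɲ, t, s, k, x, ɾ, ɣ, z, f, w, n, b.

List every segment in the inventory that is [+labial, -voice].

p, f

Checking each segment against [+labial], [-voice]: /p/ (voiceless bilabial stop), /f/ (voiceless labiodental fricative) satisfy every feature; every other segment in the inventory fails at least one.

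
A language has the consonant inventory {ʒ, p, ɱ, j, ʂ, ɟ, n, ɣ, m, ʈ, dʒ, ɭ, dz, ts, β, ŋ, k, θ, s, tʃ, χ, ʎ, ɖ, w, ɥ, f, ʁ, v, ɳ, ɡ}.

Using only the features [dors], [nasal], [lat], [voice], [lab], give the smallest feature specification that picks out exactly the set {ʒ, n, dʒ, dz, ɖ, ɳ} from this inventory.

[+voice, -lat, -lab, -dors]

Every target segment is [+voice], [-lateral], [-labial], [-dorsal]; each remaining inventory member fails at least one of these. Each conjunct is needed — [-lateral, -labial, -dorsal] alone would also admit /ʂ, ʈ, ts, θ, …/; [+voice, -labial, -dorsal] alone would also admit /ɭ/; [+voice, -lateral, -dorsal] alone would also admit /ɱ, m, β, v/; [+voice, -lateral, -labial] alone would also admit /j, ɟ, ɣ, ŋ, …/ — and no other combination of three listed features has exactly this extension, so four is the minimum.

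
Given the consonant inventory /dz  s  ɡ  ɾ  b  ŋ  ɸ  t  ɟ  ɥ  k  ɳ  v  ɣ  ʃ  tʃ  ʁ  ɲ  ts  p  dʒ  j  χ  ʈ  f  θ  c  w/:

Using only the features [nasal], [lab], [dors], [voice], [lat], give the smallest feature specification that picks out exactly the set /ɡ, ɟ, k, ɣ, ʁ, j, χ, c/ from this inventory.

/ɡ, ɟ, k, ɣ, ʁ, j, χ, c/ are all [−nasal], [−labial], [+dorsal], and no other segment in the inventory matches all three values. Dropping any one of them over-generates: [−labial, +dorsal] alone would also admit /ŋ, ɲ/; [−nasal, +dorsal] alone would also admit /ɥ, w/; [−nasal, −labial] alone would also admit /dz, s, ɾ, t, …/. No other combination of two listed features picks out exactly this set either, so fewer than three features will not do.

[−nasal, −lab, +dors]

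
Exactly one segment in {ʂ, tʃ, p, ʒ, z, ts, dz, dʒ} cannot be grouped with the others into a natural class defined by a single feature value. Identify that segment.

The remaining segments after removing /p/ share [+strident]; /p/ (voiceless bilabial stop) is [-strident]. For every other candidate removal, the leftover set fails to share any single feature value that the removed segment lacks.

p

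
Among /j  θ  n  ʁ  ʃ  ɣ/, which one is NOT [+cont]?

Every segment except /n/ is [+continuant]. /n/ (alveolar nasal) is [−continuant], so it is the exception.

n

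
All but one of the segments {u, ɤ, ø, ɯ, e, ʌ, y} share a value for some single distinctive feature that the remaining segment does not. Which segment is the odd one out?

ʌ

/ɤ, ø, ɯ, y, u, e/ are all [+tense], but /ʌ/ (mid back unrounded lax vowel) is [-tense]. No other single segment can be removed to leave a set sharing one feature value that the removed segment lacks, so /ʌ/ is the odd one out.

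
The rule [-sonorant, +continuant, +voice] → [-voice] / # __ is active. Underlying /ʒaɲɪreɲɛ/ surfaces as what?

/ʒ/ satisfies [-sonorant, +continuant, +voice] and sits in # __. The [-voice] counterpart of the voiced postalveolar fricative is /ʃ/. Other segments in /ʒaɲɪreɲɛ/ either fail the structural description or are not in the environment, so the surface form is [ʃaɲɪreɲɛ].

[ʃaɲɪreɲɛ]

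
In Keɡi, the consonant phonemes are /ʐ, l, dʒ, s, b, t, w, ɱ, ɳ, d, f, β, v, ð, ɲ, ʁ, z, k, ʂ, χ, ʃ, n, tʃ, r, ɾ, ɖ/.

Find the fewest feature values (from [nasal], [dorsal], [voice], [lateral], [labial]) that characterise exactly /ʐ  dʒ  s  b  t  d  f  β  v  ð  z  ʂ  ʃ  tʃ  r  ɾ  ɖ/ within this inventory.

[−nasal, −lateral, −dorsal]

Every target segment is [−nasal], [−lateral], [−dorsal]; each remaining inventory member fails at least one of these. Each conjunct is needed — [−lateral, −dorsal] alone would also admit /ɱ, ɳ, n/; [−nasal, −dorsal] alone would also admit /l/; [−nasal, −lateral] alone would also admit /w, ʁ, k, χ/ — and no other combination of two listed features has exactly this extension, so three is the minimum.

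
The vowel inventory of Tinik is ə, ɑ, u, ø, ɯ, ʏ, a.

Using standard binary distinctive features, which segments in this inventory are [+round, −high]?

Eliminate segments failing any feature: /ə, ɑ, ɯ, a/ are [−round]; /u, ʏ/ are [+high]. The remaining /ø/ satisfy [+round], [−high].

ø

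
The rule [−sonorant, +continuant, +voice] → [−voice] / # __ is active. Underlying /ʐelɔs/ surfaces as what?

[ʂelɔs]

The only segment in the rule's environment that also matches [−sonorant, +continuant, +voice] is /ʐ/. Applying [−voice] turns the voiced retroflex fricative into /ʂ/ (voiceless retroflex fricative), giving [ʂelɔs].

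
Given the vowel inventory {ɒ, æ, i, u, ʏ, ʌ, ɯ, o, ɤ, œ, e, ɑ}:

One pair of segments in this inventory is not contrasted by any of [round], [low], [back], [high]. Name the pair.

On the given features, /ɤ/ and /ʌ/ have an identical profile: [-round], [-low], [+back], [-high]. No other two segments in the inventory coincide on all 4 features. (They do differ in [tense], which is not among the given features.)

ɤ, ʌ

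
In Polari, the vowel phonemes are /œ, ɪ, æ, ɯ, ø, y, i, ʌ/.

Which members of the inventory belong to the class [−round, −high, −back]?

æ

First, the [−round] segments are /ɪ, æ, ɯ, i, ʌ/.
Of those, [−high] gives /æ, ʌ/.
Then [−back] leaves /æ/.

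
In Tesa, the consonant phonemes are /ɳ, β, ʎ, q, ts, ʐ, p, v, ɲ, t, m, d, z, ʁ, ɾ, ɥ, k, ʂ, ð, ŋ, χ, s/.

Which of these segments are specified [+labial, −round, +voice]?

β, v, m

Checking each segment against [+labial], [−round], [+voice]: /β/ (voiced bilabial fricative), /v/ (voiced labiodental fricative), /m/ (bilabial nasal) satisfy every feature; every other segment in the inventory fails at least one.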